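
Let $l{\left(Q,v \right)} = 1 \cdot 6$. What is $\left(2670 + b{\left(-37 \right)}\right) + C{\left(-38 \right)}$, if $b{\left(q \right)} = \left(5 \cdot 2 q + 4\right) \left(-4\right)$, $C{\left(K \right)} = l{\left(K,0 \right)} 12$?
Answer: $4206$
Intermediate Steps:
$l{\left(Q,v \right)} = 6$
$C{\left(K \right)} = 72$ ($C{\left(K \right)} = 6 \cdot 12 = 72$)
$b{\left(q \right)} = -16 - 40 q$ ($b{\left(q \right)} = \left(10 q + 4\right) \left(-4\right) = \left(4 + 10 q\right) \left(-4\right) = -16 - 40 q$)
$\left(2670 + b{\left(-37 \right)}\right) + C{\left(-38 \right)} = \left(2670 - -1464\right) + 72 = \left(2670 + \left(-16 + 1480\right)\right) + 72 = \left(2670 + 1464\right) + 72 = 4134 + 72 = 4206$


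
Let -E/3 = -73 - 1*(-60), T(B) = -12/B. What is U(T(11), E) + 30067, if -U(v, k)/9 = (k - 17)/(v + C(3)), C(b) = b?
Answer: 209743/7 ≈ 29963.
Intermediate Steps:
E = 39 (E = -3*(-73 - 1*(-60)) = -3*(-73 + 60) = -3*(-13) = 39)
U(v, k) = -9*(-17 + k)/(3 + v) (U(v, k) = -9*(k - 17)/(v + 3) = -9*(-17 + k)/(3 + v))
U(T(11), E) + 30067 = 9*(17 - 1*39)/(3 - 12/11) + 30067 = 9*(17 - 39)/(3 - 12*1/11) + 30067 = 9*(-22)/(3 - 12/11) + 30067 = 9*(-22)/(21/11) + 30067 = 9*(11/21)*(-22) + 30067 = -726/7 + 30067 = 209743/7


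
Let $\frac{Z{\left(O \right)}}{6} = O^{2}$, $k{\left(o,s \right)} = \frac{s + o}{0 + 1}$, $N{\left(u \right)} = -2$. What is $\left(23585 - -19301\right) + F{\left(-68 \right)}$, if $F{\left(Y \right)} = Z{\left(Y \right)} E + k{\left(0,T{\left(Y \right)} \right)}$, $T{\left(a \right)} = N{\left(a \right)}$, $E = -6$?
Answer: $-123580$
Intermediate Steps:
$T{\left(a \right)} = -2$
$k{\left(o,s \right)} = o + s$ ($k{\left(o,s \right)} = \frac{o + s}{1} = \left(o + s\right) 1 = o + s$)
$Z{\left(O \right)} = 6 O^{2}$
$F{\left(Y \right)} = -2 - 36 Y^{2}$ ($F{\left(Y \right)} = 6 Y^{2} \left(-6\right) + \left(0 - 2\right) = - 36 Y^{2} - 2 = -2 - 36 Y^{2}$)
$\left(23585 - -19301\right) + F{\left(-68 \right)} = \left(23585 - -19301\right) - \left(2 + 36 \left(-68\right)^{2}\right) = \left(23585 + 19301\right) - 166466 = 42886 - 166466 = -123580$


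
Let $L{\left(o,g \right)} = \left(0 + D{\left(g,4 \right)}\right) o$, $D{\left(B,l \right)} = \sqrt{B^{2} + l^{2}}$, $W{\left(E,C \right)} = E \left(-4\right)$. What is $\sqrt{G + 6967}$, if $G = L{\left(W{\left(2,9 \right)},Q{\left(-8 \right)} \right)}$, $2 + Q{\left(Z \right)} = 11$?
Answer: $\sqrt{6967 - 8 \sqrt{97}} \approx 82.995$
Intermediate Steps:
$W{\left(E,C \right)} = - 4 E$
$Q{\left(Z \right)} = 9$ ($Q{\left(Z \right)} = -2 + 11 = 9$)
$L{\left(o,g \right)} = o \sqrt{16 + g^{2}}$ ($L{\left(o,g \right)} = \left(0 + \sqrt{g^{2} + 4^{2}}\right) o = \left(0 + \sqrt{g^{2} + 16}\right) o = \left(0 + \sqrt{16 + g^{2}}\right) o = \sqrt{16 + g^{2}} o = o \sqrt{16 + g^{2}}$)
$G = - 8 \sqrt{97}$ ($G = \left(-4\right) 2 \sqrt{16 + 9^{2}} = - 8 \sqrt{16 + 81} = - 8 \sqrt{97} \approx -78.791$)
$\sqrt{G + 6967} = \sqrt{- 8 \sqrt{97} + 6967} = \sqrt{6967 - 8 \sqrt{97}}$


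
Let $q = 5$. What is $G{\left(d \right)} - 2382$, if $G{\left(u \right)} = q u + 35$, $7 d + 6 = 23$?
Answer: $- \frac{16344}{7} \approx -2334.9$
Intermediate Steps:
$d = \frac{17}{7}$ ($d = - \frac{6}{7} + \frac{1}{7} \cdot 23 = - \frac{6}{7} + \frac{23}{7} = \frac{17}{7} \approx 2.4286$)
$G{\left(u \right)} = 35 + 5 u$ ($G{\left(u \right)} = 5 u + 35 = 35 + 5 u$)
$G{\left(d \right)} - 2382 = \left(35 + 5 \cdot \frac{17}{7}\right) - 2382 = \left(35 + \frac{85}{7}\right) - 2382 = \frac{330}{7} - 2382 = - \frac{16344}{7}$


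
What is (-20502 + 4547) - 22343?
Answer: -38298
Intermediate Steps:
(-20502 + 4547) - 22343 = -15955 - 22343 = -38298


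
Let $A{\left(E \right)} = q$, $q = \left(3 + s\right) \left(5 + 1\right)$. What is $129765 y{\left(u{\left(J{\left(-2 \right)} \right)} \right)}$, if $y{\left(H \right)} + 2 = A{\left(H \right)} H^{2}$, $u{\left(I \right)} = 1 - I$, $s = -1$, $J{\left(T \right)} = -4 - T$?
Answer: $13755090$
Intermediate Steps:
$q = 12$ ($q = \left(3 - 1\right) \left(5 + 1\right) = 2 \cdot 6 = 12$)
$A{\left(E \right)} = 12$
$y{\left(H \right)} = -2 + 12 H^{2}$
$129765 y{\left(u{\left(J{\left(-2 \right)} \right)} \right)} = 129765 \left(-2 + 12 \left(1 - \left(-4 - -2\right)\right)^{2}\right) = 129765 \left(-2 + 12 \left(1 - \left(-4 + 2\right)\right)^{2}\right) = 129765 \left(-2 + 12 \left(1 - -2\right)^{2}\right) = 129765 \left(-2 + 12 \left(1 + 2\right)^{2}\right) = 129765 \left(-2 + 12 \cdot 3^{2}\right) = 129765 \left(-2 + 12 \cdot 9\right) = 129765 \left(-2 + 108\right) = 129765 \cdot 106 = 13755090$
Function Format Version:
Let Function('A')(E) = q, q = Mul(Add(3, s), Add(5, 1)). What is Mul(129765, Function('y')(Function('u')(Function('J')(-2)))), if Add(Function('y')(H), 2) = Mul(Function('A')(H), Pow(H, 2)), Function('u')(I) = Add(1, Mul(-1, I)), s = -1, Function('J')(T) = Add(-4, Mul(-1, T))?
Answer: 13755090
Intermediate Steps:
q = 12 (q = Mul(Add(3, -1), Add(5, 1)) = Mul(2, 6) = 12)
Function('A')(E) = 12
Function('y')(H) = Add(-2, Mul(12, Pow(H, 2)))
Mul(129765, Function('y')(Function('u')(Function('J')(-2)))) = Mul(129765, Add(-2, Mul(12, Pow(Add(1, Mul(-1, Add(-4, Mul(-1, -2)))), 2)))) = Mul(129765, Add(-2, Mul(12, Pow(Add(1, Mul(-1, Add(-4, 2))), 2)))) = Mul(129765, Add(-2, Mul(12, Pow(Add(1, Mul(-1, -2)), 2)))) = Mul(129765, Add(-2, Mul(12, Pow(Add(1, 2), 2)))) = Mul(129765, Add(-2, Mul(12, Pow(3, 2)))) = Mul(129765, Add(-2, Mul(12, 9))) = Mul(129765, Add(-2, 108)) = Mul(129765, 106) = 13755090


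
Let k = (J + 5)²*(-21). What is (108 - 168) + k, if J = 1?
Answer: -816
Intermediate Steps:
k = -756 (k = (1 + 5)²*(-21) = 6²*(-21) = 36*(-21) = -756)
(108 - 168) + k = (108 - 168) - 756 = -60 - 756 = -816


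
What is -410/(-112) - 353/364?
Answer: 1959/728 ≈ 2.6909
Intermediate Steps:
-410/(-112) - 353/364 = -410*(-1/112) - 353*1/364 = 205/56 - 353/364 = 1959/728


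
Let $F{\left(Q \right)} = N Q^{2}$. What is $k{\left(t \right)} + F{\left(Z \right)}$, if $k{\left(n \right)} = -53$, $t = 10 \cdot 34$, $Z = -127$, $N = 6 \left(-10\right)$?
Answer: $-967793$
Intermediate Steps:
$N = -60$
$t = 340$
$F{\left(Q \right)} = - 60 Q^{2}$
$k{\left(t \right)} + F{\left(Z \right)} = -53 - 60 \left(-127\right)^{2} = -53 - 967740 = -967793$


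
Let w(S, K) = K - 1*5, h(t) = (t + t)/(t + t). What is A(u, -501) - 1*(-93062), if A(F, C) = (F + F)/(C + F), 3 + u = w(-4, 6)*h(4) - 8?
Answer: 47554702/511 ≈ 93062.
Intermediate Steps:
h(t) = 1 (h(t) = (2*t)/((2*t)) = (2*t)*(1/(2*t)) = 1)
w(S, K) = -5 + K (w(S, K) = K - 5 = -5 + K)
u = -10 (u = -3 + ((-5 + 6)*1 - 8) = -3 + (1*1 - 8) = -3 + (1 - 8) = -3 - 7 = -10)
A(F, C) = 2*F/(C + F) (A(F, C) = (2*F)/(C + F) = 2*F/(C + F))
A(u, -501) - 1*(-93062) = 2*(-10)/(-501 - 10) - 1*(-93062) = 2*(-10)/(-511) + 93062 = 2*(-10)*(-1/511) + 93062 = 20/511 + 93062 = 47554702/511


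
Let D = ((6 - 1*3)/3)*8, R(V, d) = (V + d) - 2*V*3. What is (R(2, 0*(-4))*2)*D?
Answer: -160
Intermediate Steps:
R(V, d) = d - 5*V (R(V, d) = (V + d) - 6*V = d - 5*V)
D = 8 (D = ((6 - 3)*(⅓))*8 = (3*(⅓))*8 = 1*8 = 8)
(R(2, 0*(-4))*2)*D = ((0*(-4) - 5*2)*2)*8 = ((0 - 10)*2)*8 = -10*2*8 = -20*8 = -160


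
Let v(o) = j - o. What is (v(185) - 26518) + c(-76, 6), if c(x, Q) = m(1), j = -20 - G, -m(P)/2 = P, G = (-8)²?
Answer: -26789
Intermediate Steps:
G = 64
m(P) = -2*P
j = -84 (j = -20 - 1*64 = -20 - 64 = -84)
c(x, Q) = -2 (c(x, Q) = -2*1 = -2)
v(o) = -84 - o
(v(185) - 26518) + c(-76, 6) = ((-84 - 1*185) - 26518) - 2 = ((-84 - 185) - 26518) - 2 = (-269 - 26518) - 2 = -26787 - 2 = -26789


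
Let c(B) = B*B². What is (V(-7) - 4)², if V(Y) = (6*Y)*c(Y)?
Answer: 207417604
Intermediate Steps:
c(B) = B³
V(Y) = 6*Y⁴ (V(Y) = (6*Y)*Y³ = 6*Y⁴)
(V(-7) - 4)² = (6*(-7)⁴ - 4)² = (6*2401 - 4)² = (14406 - 4)² = 14402² = 207417604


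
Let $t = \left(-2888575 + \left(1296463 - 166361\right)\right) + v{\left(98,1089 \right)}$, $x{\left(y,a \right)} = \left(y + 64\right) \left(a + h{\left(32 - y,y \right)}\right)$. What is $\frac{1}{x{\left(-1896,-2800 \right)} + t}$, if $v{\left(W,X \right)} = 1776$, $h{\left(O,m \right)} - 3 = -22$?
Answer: $\frac{1}{3407711} \approx 2.9345 \cdot 10^{-7}$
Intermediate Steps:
$h{\left(O,m \right)} = -19$ ($h{\left(O,m \right)} = 3 - 22 = -19$)
$x{\left(y,a \right)} = \left(-19 + a\right) \left(64 + y\right)$ ($x{\left(y,a \right)} = \left(y + 64\right) \left(a - 19\right) = \left(64 + y\right) \left(-19 + a\right) = \left(-19 + a\right) \left(64 + y\right)$)
$t = -1756697$ ($t = \left(-2888575 + \left(1296463 - 166361\right)\right) + 1776 = \left(-2888575 + 1130102\right) + 1776 = -1758473 + 1776 = -1756697$)
$\frac{1}{x{\left(-1896,-2800 \right)} + t} = \frac{1}{\left(-1216 - -36024 + 64 \left(-2800\right) - -5308800\right) - 1756697} = \frac{1}{\left(-1216 + 36024 - 179200 + 5308800\right) - 1756697} = \frac{1}{5164408 - 1756697} = \frac{1}{3407711}$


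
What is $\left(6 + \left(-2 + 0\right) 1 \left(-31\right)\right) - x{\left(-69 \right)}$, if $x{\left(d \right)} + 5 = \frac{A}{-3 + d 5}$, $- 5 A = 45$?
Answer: $\frac{8465}{116} \approx 72.974$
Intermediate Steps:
$A = -9$ ($A = \left(- \frac{1}{5}\right) 45 = -9$)
$x{\left(d \right)} = -5 - \frac{9}{-3 + 5 d}$ ($x{\left(d \right)} = -5 - \frac{9}{-3 + d 5} = -5 - \frac{9}{-3 + 5 d}$)
$\left(6 + \left(-2 + 0\right) 1 \left(-31\right)\right) - x{\left(-69 \right)} = \left(6 + \left(-2 + 0\right) 1 \left(-31\right)\right) - \frac{6 - -1725}{-3 + 5 \left(-69\right)} = \left(6 + \left(-2\right) 1 \left(-31\right)\right) - \frac{6 + 1725}{-3 - 345} = \left(6 - -62\right) - \frac{1}{-348} \cdot 1731 = \left(6 + 62\right) - \left(- \frac{1}{348}\right) 1731 = 68 - - \frac{577}{116} = 68 + \frac{577}{116} = \frac{8465}{116}$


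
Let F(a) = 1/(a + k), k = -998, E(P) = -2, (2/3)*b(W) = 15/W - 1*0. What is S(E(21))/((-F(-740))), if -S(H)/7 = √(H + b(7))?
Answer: -869*√238 ≈ -13406.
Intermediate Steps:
b(W) = 45/(2*W) (b(W) = 3*(15/W - 1*0)/2 = 3*(15/W + 0)/2 = 3*(15/W)/2 = 45/(2*W))
S(H) = -7*√(45/14 + H) (S(H) = -7*√(H + (45/2)/7) = -7*√(H + (45/2)*(⅐)) = -7*√(H + 45/14) = -7*√(45/14 + H))
F(a) = 1/(-998 + a) (F(a) = 1/(a - 998) = 1/(-998 + a))
S(E(21))/((-F(-740))) = (-√(630 + 196*(-2))/2)/((-1/(-998 - 740))) = (-√(630 - 392)/2)/((-1/(-1738))) = (-√238/2)/((-1*(-1/1738))) = (-√238/2)/(1/1738) = -√238/2*1738 = -869*√238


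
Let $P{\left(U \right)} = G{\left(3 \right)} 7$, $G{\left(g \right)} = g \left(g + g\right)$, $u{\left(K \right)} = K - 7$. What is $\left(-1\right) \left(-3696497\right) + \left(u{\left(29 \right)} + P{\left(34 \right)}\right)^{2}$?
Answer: $3718401$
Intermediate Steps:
$u{\left(K \right)} = -7 + K$
$G{\left(g \right)} = 2 g^{2}$ ($G{\left(g \right)} = g 2 g = 2 g^{2}$)
$P{\left(U \right)} = 126$ ($P{\left(U \right)} = 2 \cdot 3^{2} \cdot 7 = 2 \cdot 9 \cdot 7 = 18 \cdot 7 = 126$)
$\left(-1\right) \left(-3696497\right) + \left(u{\left(29 \right)} + P{\left(34 \right)}\right)^{2} = \left(-1\right) \left(-3696497\right) + \left(\left(-7 + 29\right) + 126\right)^{2} = 3696497 + \left(22 + 126\right)^{2} = 3696497 + 148^{2} = 3696497 + 21904 = 3718401$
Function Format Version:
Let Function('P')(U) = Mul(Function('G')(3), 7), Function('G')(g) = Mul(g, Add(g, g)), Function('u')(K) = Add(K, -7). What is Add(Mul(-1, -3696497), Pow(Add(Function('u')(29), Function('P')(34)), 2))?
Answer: 3718401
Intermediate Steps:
Function('u')(K) = Add(-7, K)
Function('G')(g) = Mul(2, Pow(g, 2)) (Function('G')(g) = Mul(g, Mul(2, g)) = Mul(2, Pow(g, 2)))
Function('P')(U) = 126 (Function('P')(U) = Mul(Mul(2, Pow(3, 2)), 7) = Mul(Mul(2, 9), 7) = Mul(18, 7) = 126)
Add(Mul(-1, -3696497), Pow(Add(Function('u')(29), Function('P')(34)), 2)) = Add(Mul(-1, -3696497), Pow(Add(Add(-7, 29), 126), 2)) = Add(3696497, Pow(Add(22, 126), 2)) = Add(3696497, Pow(148, 2)) = Add(3696497, 21904) = 3718401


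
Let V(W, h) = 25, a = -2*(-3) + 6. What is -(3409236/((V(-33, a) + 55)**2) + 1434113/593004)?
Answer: -126929306759/237201600 ≈ -535.11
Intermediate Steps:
a = 12 (a = 6 + 6 = 12)
-(3409236/((V(-33, a) + 55)**2) + 1434113/593004) = -(3409236/((25 + 55)**2) + 1434113/593004) = -(3409236/(80**2) + 1434113*(1/593004)) = -(3409236/6400 + 1434113/593004) = -(3409236*(1/6400) + 1434113/593004) = -(852309/1600 + 1434113/593004) = -1*126929306759/237201600 = -126929306759/237201600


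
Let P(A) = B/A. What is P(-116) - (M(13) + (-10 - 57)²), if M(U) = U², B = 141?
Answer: -540469/116 ≈ -4659.2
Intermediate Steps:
P(A) = 141/A
P(-116) - (M(13) + (-10 - 57)²) = 141/(-116) - (13² + (-10 - 57)²) = 141*(-1/116) - (169 + (-67)²) = -141/116 - (169 + 4489) = -141/116 - 1*4658 = -141/116 - 4658 = -540469/116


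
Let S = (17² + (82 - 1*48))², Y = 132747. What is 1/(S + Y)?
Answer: 1/237076 ≈ 4.2181e-6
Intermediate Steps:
S = 104329 (S = (289 + (82 - 48))² = (289 + 34)² = 323² = 104329)
1/(S + Y) = 1/(104329 + 132747) = 1/237076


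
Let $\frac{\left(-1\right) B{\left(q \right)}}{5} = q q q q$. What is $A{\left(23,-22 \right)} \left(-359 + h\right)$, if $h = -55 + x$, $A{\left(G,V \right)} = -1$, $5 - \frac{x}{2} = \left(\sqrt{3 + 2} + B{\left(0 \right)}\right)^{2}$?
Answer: $414$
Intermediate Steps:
$B{\left(q \right)} = - 5 q^{4}$ ($B{\left(q \right)} = - 5 q q q q = - 5 q q^{2} q = - 5 q q^{3} = - 5 q^{4}$)
$x = 0$ ($x = 10 - 2 \left(\sqrt{3 + 2} - 5 \cdot 0^{4}\right)^{2} = 10 - 2 \left(\sqrt{5} - 0\right)^{2} = 10 - 2 \left(\sqrt{5} + 0\right)^{2} = 10 - 2 \left(\sqrt{5}\right)^{2} = 10 - 10 = 0$)
$h = -55$ ($h = -55 + 0 = -55$)
$A{\left(23,-22 \right)} \left(-359 + h\right) = - (-359 - 55) = \left(-1\right) \left(-414\right) = 414$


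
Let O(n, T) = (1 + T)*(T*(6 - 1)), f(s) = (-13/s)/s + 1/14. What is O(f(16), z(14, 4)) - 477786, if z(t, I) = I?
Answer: -477686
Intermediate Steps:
f(s) = 1/14 - 13/s² (f(s) = -13/s² + 1*(1/14) = -13/s² + 1/14 = 1/14 - 13/s²)
O(n, T) = 5*T*(1 + T) (O(n, T) = (1 + T)*(T*5) = (1 + T)*(5*T) = 5*T*(1 + T))
O(f(16), z(14, 4)) - 477786 = 5*4*(1 + 4) - 477786 = 5*4*5 - 477786 = 100 - 477786 = -477686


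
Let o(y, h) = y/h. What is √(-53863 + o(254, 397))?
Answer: I*√8489192729/397 ≈ 232.08*I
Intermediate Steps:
√(-53863 + o(254, 397)) = √(-53863 + 254/397) = √(-21383357/397) = I*√8489192729/397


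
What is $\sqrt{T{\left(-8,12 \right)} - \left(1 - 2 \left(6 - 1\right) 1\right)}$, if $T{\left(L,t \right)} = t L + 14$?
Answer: $i \sqrt{73} \approx 8.544 i$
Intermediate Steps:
$T{\left(L,t \right)} = 14 + L t$ ($T{\left(L,t \right)} = L t + 14 = 14 + L t$)
$\sqrt{T{\left(-8,12 \right)} - \left(1 - 2 \left(6 - 1\right) 1\right)} = \sqrt{\left(14 - 96\right) - \left(1 - 2 \left(6 - 1\right) 1\right)} = \sqrt{\left(14 - 96\right) - \left(1 - 2 \cdot 5 \cdot 1\right)} = \sqrt{-82 + \left(2 \cdot 5 - 1\right)} = \sqrt{-82 + \left(10 - 1\right)} = \sqrt{-82 + 9} = \sqrt{-73} = i \sqrt{73}$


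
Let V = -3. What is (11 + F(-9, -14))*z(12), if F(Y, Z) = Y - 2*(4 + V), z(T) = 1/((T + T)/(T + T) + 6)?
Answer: 0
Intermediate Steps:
z(T) = ⅐ (z(T) = 1/((2*T)/((2*T)) + 6) = 1/((2*T)*(1/(2*T)) + 6) = 1/(1 + 6) = 1/7 = ⅐)
F(Y, Z) = -2 + Y (F(Y, Z) = Y - 2*(4 - 3) = Y - 2*1 = Y - 2 = -2 + Y)
(11 + F(-9, -14))*z(12) = (11 + (-2 - 9))*(⅐) = (11 - 11)*(⅐) = 0*(⅐) = 0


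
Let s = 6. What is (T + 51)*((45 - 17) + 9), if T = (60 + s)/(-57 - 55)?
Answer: 104451/56 ≈ 1865.2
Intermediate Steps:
T = -33/56 (T = (60 + 6)/(-57 - 55) = 66/(-112) = 66*(-1/112) = -33/56 ≈ -0.58929)
(T + 51)*((45 - 17) + 9) = (-33/56 + 51)*((45 - 17) + 9) = 2823*(28 + 9)/56 = (2823/56)*37 = 104451/56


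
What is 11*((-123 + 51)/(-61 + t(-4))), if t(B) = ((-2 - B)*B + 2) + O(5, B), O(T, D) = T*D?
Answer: 264/29 ≈ 9.1035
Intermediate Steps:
O(T, D) = D*T
t(B) = 2 + 5*B + B*(-2 - B) (t(B) = ((-2 - B)*B + 2) + B*5 = (B*(-2 - B) + 2) + 5*B = (2 + B*(-2 - B)) + 5*B = 2 + 5*B + B*(-2 - B))
11*((-123 + 51)/(-61 + t(-4))) = 11*((-123 + 51)/(-61 + (2 - 1*(-4)² + 3*(-4)))) = 11*(-72/(-61 + (2 - 1*16 - 12))) = 11*(-72/(-61 + (2 - 16 - 12))) = 11*(-72/(-61 - 26)) = 11*(-72/(-87)) = 11*(-72*(-1/87)) = 11*(24/29) = 264/29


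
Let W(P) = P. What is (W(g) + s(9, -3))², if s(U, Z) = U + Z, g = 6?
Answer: 144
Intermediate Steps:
(W(g) + s(9, -3))² = (6 + (9 - 3))² = (6 + 6)² = 12² = 144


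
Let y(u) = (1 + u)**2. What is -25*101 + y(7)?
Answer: -2461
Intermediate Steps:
-25*101 + y(7) = -25*101 + (1 + 7)**2 = -2525 + 8**2 = -2525 + 64 = -2461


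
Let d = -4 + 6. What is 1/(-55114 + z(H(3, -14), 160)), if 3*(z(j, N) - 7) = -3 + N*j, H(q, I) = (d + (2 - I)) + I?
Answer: -3/164684 ≈ -1.8217e-5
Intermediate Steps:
d = 2
H(q, I) = 4 (H(q, I) = (2 + (2 - I)) + I = (4 - I) + I = 4)
z(j, N) = 6 + N*j/3 (z(j, N) = 7 + (-3 + N*j)/3 = 7 + (-1 + N*j/3) = 6 + N*j/3)
1/(-55114 + z(H(3, -14), 160)) = 1/(-55114 + (6 + (⅓)*160*4)) = 1/(-55114 + (6 + 640/3)) = 1/(-55114 + 658/3) = 1/(-164684/3) = -3/164684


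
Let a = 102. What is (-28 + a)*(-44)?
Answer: -3256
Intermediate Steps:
(-28 + a)*(-44) = (-28 + 102)*(-44) = 74*(-44) = -3256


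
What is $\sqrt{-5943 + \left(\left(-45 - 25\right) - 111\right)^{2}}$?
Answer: $\sqrt{26818} \approx 163.76$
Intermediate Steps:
$\sqrt{-5943 + \left(\left(-45 - 25\right) - 111\right)^{2}} = \sqrt{-5943 + \left(-70 - 111\right)^{2}} = \sqrt{-5943 + \left(-181\right)^{2}} = \sqrt{-5943 + 32761} = \sqrt{26818}$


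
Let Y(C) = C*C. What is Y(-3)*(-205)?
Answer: -1845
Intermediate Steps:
Y(C) = C²
Y(-3)*(-205) = (-3)²*(-205) = 9*(-205) = -1845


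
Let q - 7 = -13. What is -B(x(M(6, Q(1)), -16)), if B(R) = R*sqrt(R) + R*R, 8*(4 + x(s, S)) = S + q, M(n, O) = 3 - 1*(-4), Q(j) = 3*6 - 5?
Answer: -729/16 + 81*I*sqrt(3)/8 ≈ -45.563 + 17.537*I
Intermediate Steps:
q = -6 (q = 7 - 13 = -6)
Q(j) = 13 (Q(j) = 18 - 5 = 13)
M(n, O) = 7 (M(n, O) = 3 + 4 = 7)
x(s, S) = -19/4 + S/8 (x(s, S) = -4 + (S - 6)/8 = -4 + (-6 + S)/8 = -4 + (-3/4 + S/8) = -19/4 + S/8)
B(R) = R**2 + R**(3/2) (B(R) = R**(3/2) + R**2 = R**2 + R**(3/2))
-B(x(M(6, Q(1)), -16)) = -((-19/4 + (1/8)*(-16))**2 + (-19/4 + (1/8)*(-16))**(3/2)) = -((-19/4 - 2)**2 + (-19/4 - 2)**(3/2)) = -((-27/4)**2 + (-27/4)**(3/2)) = -(729/16 - 81*I*sqrt(3)/8) = -729/16 + 81*I*sqrt(3)/8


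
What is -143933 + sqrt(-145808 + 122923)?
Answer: -143933 + I*sqrt(22885) ≈ -1.4393e+5 + 151.28*I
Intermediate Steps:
-143933 + sqrt(-145808 + 122923) = -143933 + sqrt(-22885) = -143933 + I*sqrt(22885)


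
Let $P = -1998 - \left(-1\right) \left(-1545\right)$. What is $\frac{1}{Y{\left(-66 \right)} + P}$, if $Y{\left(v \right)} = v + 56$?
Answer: $- \frac{1}{3553} \approx -0.00028145$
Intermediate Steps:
$Y{\left(v \right)} = 56 + v$
$P = -3543$ ($P = -1998 - 1545 = -3543$)
$\frac{1}{Y{\left(-66 \right)} + P} = \frac{1}{\left(56 - 66\right) - 3543} = \frac{1}{-10 - 3543} = \frac{1}{-3553} = - \frac{1}{3553}$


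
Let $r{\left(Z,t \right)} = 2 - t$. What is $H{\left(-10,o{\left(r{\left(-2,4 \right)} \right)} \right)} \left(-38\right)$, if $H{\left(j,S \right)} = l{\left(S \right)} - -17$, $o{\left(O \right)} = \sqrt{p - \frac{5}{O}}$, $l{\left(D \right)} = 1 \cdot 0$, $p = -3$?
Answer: $-646$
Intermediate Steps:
$l{\left(D \right)} = 0$
$o{\left(O \right)} = \sqrt{-3 - \frac{5}{O}}$
$H{\left(j,S \right)} = 17$ ($H{\left(j,S \right)} = 0 - -17 = 0 + 17 = 17$)
$H{\left(-10,o{\left(r{\left(-2,4 \right)} \right)} \right)} \left(-38\right) = 17 \left(-38\right) = -646$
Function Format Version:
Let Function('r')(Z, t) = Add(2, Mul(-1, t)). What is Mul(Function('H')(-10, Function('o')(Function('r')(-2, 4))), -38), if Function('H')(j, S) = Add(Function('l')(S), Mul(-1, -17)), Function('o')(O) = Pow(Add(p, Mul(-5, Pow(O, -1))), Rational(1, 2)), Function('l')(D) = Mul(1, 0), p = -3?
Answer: -646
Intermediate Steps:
Function('l')(D) = 0
Function('o')(O) = Pow(Add(-3, Mul(-5, Pow(O, -1))), Rational(1, 2))
Function('H')(j, S) = 17 (Function('H')(j, S) = Add(0, Mul(-1, -17)) = Add(0, 17) = 17)
Mul(Function('H')(-10, Function('o')(Function('r')(-2, 4))), -38) = Mul(17, -38) = -646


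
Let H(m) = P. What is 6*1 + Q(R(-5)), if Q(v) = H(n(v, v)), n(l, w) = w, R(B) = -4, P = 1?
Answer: 7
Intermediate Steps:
H(m) = 1
Q(v) = 1
6*1 + Q(R(-5)) = 6*1 + 1 = 6 + 1 = 7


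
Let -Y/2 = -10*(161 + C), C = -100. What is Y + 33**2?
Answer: 2309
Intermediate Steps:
Y = 1220 (Y = -(-20)*(161 - 100) = -(-20)*61 = -2*(-610) = 1220)
Y + 33**2 = 1220 + 33**2 = 1220 + 1089 = 2309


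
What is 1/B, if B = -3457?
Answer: -1/3457 ≈ -0.00028927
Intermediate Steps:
1/B = 1/(-3457) = -1/3457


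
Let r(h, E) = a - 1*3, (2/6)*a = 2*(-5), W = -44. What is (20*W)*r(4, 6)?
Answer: 29040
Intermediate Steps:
a = -30 (a = 3*(2*(-5)) = 3*(-10) = -30)
r(h, E) = -33 (r(h, E) = -30 - 1*3 = -30 - 3 = -33)
(20*W)*r(4, 6) = (20*(-44))*(-33) = -880*(-33) = 29040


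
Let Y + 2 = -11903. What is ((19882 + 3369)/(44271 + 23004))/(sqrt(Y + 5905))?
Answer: -23251*I*sqrt(15)/20182500 ≈ -0.0044618*I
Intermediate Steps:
Y = -11905 (Y = -2 - 11903 = -11905)
((19882 + 3369)/(44271 + 23004))/(sqrt(Y + 5905)) = ((19882 + 3369)/(44271 + 23004))/(sqrt(-11905 + 5905)) = (23251/67275)/(sqrt(-6000)) = (23251*(1/67275))/((20*I*sqrt(15))) = 23251*(-I*sqrt(15)/300)/67275 = -23251*I*sqrt(15)/20182500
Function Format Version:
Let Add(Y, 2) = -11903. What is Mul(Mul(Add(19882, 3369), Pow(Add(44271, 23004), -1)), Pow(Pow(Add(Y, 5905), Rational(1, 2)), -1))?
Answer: Mul(Rational(-23251, 20182500), I, Pow(15, Rational(1, 2))) ≈ Mul(-0.0044618, I)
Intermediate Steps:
Y = -11905 (Y = Add(-2, -11903) = -11905)
Mul(Mul(Add(19882, 3369), Pow(Add(44271, 23004), -1)), Pow(Pow(Add(Y, 5905), Rational(1, 2)), -1)) = Mul(Mul(Add(19882, 3369), Pow(Add(44271, 23004), -1)), Pow(Pow(Add(-11905, 5905), Rational(1, 2)), -1)) = Mul(Mul(23251, Pow(67275, -1)), Pow(Pow(-6000, Rational(1, 2)), -1)) = Mul(Mul(23251, Rational(1, 67275)), Pow(Mul(20, I, Pow(15, Rational(1, 2))), -1)) = Mul(Rational(23251, 67275), Mul(Rational(-1, 300), I, Pow(15, Rational(1, 2)))) = Mul(Rational(-23251, 20182500), I, Pow(15, Rational(1, 2)))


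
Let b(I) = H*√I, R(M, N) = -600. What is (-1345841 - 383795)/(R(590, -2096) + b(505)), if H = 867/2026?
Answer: 283983815117440/98486917137 + 1012726092904*√505/492434585685 ≈ 2929.7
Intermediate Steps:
H = 867/2026 (H = 867*(1/2026) = 867/2026 ≈ 0.42794)
b(I) = 867*√I/2026
(-1345841 - 383795)/(R(590, -2096) + b(505)) = (-1345841 - 383795)/(-600 + 867*√505/2026) = -1729636/(-600 + 867*√505/2026)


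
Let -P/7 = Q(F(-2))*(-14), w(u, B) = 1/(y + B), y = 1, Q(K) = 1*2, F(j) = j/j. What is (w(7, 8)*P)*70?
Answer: 13720/9 ≈ 1524.4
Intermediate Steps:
F(j) = 1
Q(K) = 2
w(u, B) = 1/(1 + B)
P = 196 (P = -14*(-14) = -7*(-28) = 196)
(w(7, 8)*P)*70 = (196/(1 + 8))*70 = (196/9)*70 = 13720/9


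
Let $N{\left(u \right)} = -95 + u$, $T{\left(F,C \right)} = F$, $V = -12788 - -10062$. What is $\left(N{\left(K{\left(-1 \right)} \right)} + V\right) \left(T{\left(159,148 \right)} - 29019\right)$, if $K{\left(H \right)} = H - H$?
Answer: $81414060$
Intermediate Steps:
$K{\left(H \right)} = 0$
$V = -2726$ ($V = -12788 + 10062 = -2726$)
$\left(N{\left(K{\left(-1 \right)} \right)} + V\right) \left(T{\left(159,148 \right)} - 29019\right) = \left(\left(-95 + 0\right) - 2726\right) \left(159 - 29019\right) = \left(-95 - 2726\right) \left(-28860\right) = \left(-2821\right) \left(-28860\right) = 81414060$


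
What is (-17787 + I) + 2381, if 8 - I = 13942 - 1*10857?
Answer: -18483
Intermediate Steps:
I = -3077 (I = 8 - (13942 - 1*10857) = 8 - (13942 - 10857) = 8 - 1*3085 = 8 - 3085 = -3077)
(-17787 + I) + 2381 = (-17787 - 3077) + 2381 = -20864 + 2381 = -18483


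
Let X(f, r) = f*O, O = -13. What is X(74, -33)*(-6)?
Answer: 5772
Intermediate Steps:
X(f, r) = -13*f (X(f, r) = f*(-13) = -13*f)
X(74, -33)*(-6) = -13*74*(-6) = -962*(-6) = 5772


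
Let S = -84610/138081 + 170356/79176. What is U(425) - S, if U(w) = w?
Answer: 128599283009/303686146 ≈ 423.46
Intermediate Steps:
S = 467329041/303686146 (S = -84610*1/138081 + 170356*(1/79176) = -84610/138081 + 42589/19794 = 467329041/303686146 ≈ 1.5389)
U(425) - S = 425 - 1*467329041/303686146 = 425 - 467329041/303686146 = 128599283009/303686146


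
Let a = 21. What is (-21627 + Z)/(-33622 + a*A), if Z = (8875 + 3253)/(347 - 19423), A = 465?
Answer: 103142195/113774033 ≈ 0.90655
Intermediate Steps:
Z = -3032/4769 (Z = 12128/(-19076) = 12128*(-1/19076) = -3032/4769 ≈ -0.63577)
(-21627 + Z)/(-33622 + a*A) = (-21627 - 3032/4769)/(-33622 + 21*465) = -103142195/(4769*(-33622 + 9765)) = -103142195/4769/(-23857) = -103142195/4769*(-1/23857) = 103142195/113774033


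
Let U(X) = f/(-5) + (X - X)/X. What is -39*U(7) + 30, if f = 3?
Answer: 267/5 ≈ 53.400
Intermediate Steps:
U(X) = -⅗ (U(X) = 3/(-5) + (X - X)/X = 3*(-⅕) + 0/X = -⅗ + 0 = -⅗)
-39*U(7) + 30 = -39*(-⅗) + 30 = 117/5 + 30 = 267/5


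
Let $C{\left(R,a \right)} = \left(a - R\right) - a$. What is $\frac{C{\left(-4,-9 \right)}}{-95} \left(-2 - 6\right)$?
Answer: $\frac{32}{95} \approx 0.33684$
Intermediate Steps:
$C{\left(R,a \right)} = - R$
$\frac{C{\left(-4,-9 \right)}}{-95} \left(-2 - 6\right) = \frac{\left(-1\right) \left(-4\right)}{-95} \left(-2 - 6\right) = 4 \left(- \frac{1}{95}\right) \left(-8\right) = \left(- \frac{4}{95}\right) \left(-8\right) = \frac{32}{95}$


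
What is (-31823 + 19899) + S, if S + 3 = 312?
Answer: -11615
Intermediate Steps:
S = 309 (S = -3 + 312 = 309)
(-31823 + 19899) + S = (-31823 + 19899) + 309 = -11924 + 309 = -11615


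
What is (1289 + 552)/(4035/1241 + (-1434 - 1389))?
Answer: -2284681/3499308 ≈ -0.65289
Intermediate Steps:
(1289 + 552)/(4035/1241 + (-1434 - 1389)) = 1841/(4035*(1/1241) - 2823) = 1841/(4035/1241 - 2823) = 1841/(-3499308/1241) = 1841*(-1241/3499308) = -2284681/3499308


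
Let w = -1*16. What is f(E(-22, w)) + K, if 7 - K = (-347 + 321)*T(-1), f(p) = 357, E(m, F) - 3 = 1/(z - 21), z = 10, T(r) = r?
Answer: 338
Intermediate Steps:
w = -16
E(m, F) = 32/11 (E(m, F) = 3 + 1/(10 - 21) = 3 + 1/(-11) = 3 - 1/11 = 32/11)
K = -19 (K = 7 - (-347 + 321)*(-1) = 7 - (-26)*(-1) = 7 - 1*26 = 7 - 26 = -19)
f(E(-22, w)) + K = 357 - 19 = 338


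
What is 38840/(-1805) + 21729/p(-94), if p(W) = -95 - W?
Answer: -7851937/361 ≈ -21751.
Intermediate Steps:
38840/(-1805) + 21729/p(-94) = 38840/(-1805) + 21729/(-95 - 1*(-94)) = 38840*(-1/1805) + 21729/(-95 + 94) = -7768/361 + 21729/(-1) = -7768/361 + 21729*(-1) = -7768/361 - 21729 = -7851937/361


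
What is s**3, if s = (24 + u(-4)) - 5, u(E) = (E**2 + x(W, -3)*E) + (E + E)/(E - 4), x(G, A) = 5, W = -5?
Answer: 4096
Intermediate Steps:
u(E) = E**2 + 5*E + 2*E/(-4 + E) (u(E) = (E**2 + 5*E) + (E + E)/(E - 4) = (E**2 + 5*E) + (2*E)/(-4 + E) = (E**2 + 5*E) + 2*E/(-4 + E) = E**2 + 5*E + 2*E/(-4 + E))
s = 16 (s = (24 - 4*(-18 - 4 + (-4)**2)/(-4 - 4)) - 5 = (24 - 4*(-18 - 4 + 16)/(-8)) - 5 = (24 - 4*(-1/8)*(-6)) - 5 = (24 - 3) - 5 = 21 - 5 = 16)
s**3 = 16**3 = 4096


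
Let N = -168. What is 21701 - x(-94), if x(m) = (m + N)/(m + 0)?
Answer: 1019816/47 ≈ 21698.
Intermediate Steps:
x(m) = (-168 + m)/m (x(m) = (m - 168)/(m + 0) = (-168 + m)/m)
21701 - x(-94) = 21701 - (-168 - 94)/(-94) = 21701 - (-1)*(-262)/94 = 21701 - 1*131/47 = 21701 - 131/47 = 1019816/47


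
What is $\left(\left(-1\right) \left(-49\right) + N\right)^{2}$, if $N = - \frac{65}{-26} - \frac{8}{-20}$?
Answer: $\frac{269361}{100} \approx 2693.6$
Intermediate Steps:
$N = \frac{29}{10}$ ($N = \left(-65\right) \left(- \frac{1}{26}\right) - - \frac{2}{5} = \frac{5}{2} + \frac{2}{5} = \frac{29}{10} \approx 2.9$)
$\left(\left(-1\right) \left(-49\right) + N\right)^{2} = \left(\left(-1\right) \left(-49\right) + \frac{29}{10}\right)^{2} = \left(49 + \frac{29}{10}\right)^{2} = \left(\frac{519}{10}\right)^{2} = \frac{269361}{100}$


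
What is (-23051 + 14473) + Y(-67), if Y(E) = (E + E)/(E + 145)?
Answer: -334609/39 ≈ -8579.7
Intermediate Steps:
Y(E) = 2*E/(145 + E) (Y(E) = (2*E)/(145 + E) = 2*E/(145 + E))
(-23051 + 14473) + Y(-67) = (-23051 + 14473) + 2*(-67)/(145 - 67) = -8578 + 2*(-67)/78 = -8578 + 2*(-67)*(1/78) = -8578 - 67/39 = -334609/39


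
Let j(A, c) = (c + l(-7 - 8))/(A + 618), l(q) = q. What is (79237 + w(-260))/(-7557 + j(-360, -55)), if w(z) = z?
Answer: -10188033/974888 ≈ -10.450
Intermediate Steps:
j(A, c) = (-15 + c)/(618 + A) (j(A, c) = (c + (-7 - 8))/(A + 618) = (c - 15)/(618 + A) = (-15 + c)/(618 + A))
(79237 + w(-260))/(-7557 + j(-360, -55)) = (79237 - 260)/(-7557 + (-15 - 55)/(618 - 360)) = 78977/(-7557 - 70/258) = 78977/(-7557 + (1/258)*(-70)) = 78977/(-7557 - 35/129) = 78977/(-974888/129) = 78977*(-129/974888) = -10188033/974888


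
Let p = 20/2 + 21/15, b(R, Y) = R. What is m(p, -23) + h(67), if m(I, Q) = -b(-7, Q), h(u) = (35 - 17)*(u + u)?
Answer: 2419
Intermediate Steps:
h(u) = 36*u (h(u) = 18*(2*u) = 36*u)
p = 57/5 (p = 20*(½) + 21*(1/15) = 10 + 7/5 = 57/5 ≈ 11.400)
m(I, Q) = 7 (m(I, Q) = -1*(-7) = 7)
m(p, -23) + h(67) = 7 + 36*67 = 7 + 2412 = 2419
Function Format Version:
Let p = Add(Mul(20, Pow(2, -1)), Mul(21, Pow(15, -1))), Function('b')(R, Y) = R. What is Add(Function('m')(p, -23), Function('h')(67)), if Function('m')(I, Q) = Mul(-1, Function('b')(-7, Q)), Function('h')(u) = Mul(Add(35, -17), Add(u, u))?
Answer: 2419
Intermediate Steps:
Function('h')(u) = Mul(36, u) (Function('h')(u) = Mul(18, Mul(2, u)) = Mul(36, u))
p = Rational(57, 5) (p = Add(Mul(20, Rational(1, 2)), Mul(21, Rational(1, 15))) = Add(10, Rational(7, 5)) = Rational(57, 5) ≈ 11.400)
Function('m')(I, Q) = 7 (Function('m')(I, Q) = Mul(-1, -7) = 7)
Add(Function('m')(p, -23), Function('h')(67)) = Add(7, Mul(36, 67)) = Add(7, 2412) = 2419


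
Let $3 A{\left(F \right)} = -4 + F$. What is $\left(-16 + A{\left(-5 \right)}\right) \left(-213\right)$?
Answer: $4047$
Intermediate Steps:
$A{\left(F \right)} = - \frac{4}{3} + \frac{F}{3}$ ($A{\left(F \right)} = \frac{-4 + F}{3} = - \frac{4}{3} + \frac{F}{3}$)
$\left(-16 + A{\left(-5 \right)}\right) \left(-213\right) = \left(-16 + \left(- \frac{4}{3} + \frac{1}{3} \left(-5\right)\right)\right) \left(-213\right) = \left(-16 - 3\right) \left(-213\right) = \left(-19\right) \left(-213\right) = 4047$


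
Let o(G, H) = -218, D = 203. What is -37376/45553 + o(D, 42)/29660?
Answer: -559251357/675550990 ≈ -0.82784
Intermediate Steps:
-37376/45553 + o(D, 42)/29660 = -37376/45553 - 218/29660 = -37376*1/45553 - 218*1/29660 = -37376/45553 - 109/14830 = -559251357/675550990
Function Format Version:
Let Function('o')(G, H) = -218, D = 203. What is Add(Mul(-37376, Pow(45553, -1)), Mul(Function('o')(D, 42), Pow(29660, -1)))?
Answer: Rational(-559251357, 675550990) ≈ -0.82784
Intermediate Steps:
Add(Mul(-37376, Pow(45553, -1)), Mul(Function('o')(D, 42), Pow(29660, -1))) = Add(Mul(-37376, Pow(45553, -1)), Mul(-218, Pow(29660, -1))) = Add(Mul(-37376, Rational(1, 45553)), Mul(-218, Rational(1, 29660))) = Add(Rational(-37376, 45553), Rational(-109, 14830)) = Rational(-559251357, 675550990)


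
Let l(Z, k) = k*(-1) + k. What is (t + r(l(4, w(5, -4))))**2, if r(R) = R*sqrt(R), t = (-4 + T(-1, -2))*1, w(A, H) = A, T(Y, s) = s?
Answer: 36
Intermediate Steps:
l(Z, k) = 0 (l(Z, k) = -k + k = 0)
t = -6 (t = (-4 - 2)*1 = -6*1 = -6)
r(R) = R**(3/2)
(t + r(l(4, w(5, -4))))**2 = (-6 + 0**(3/2))**2 = (-6 + 0)**2 = (-6)**2 = 36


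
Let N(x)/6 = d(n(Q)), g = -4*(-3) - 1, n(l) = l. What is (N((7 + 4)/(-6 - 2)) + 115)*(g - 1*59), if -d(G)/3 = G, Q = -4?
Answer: -8976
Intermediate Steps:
g = 11 (g = 12 - 1 = 11)
d(G) = -3*G
N(x) = 72 (N(x) = 6*(-3*(-4)) = 6*12 = 72)
(N((7 + 4)/(-6 - 2)) + 115)*(g - 1*59) = (72 + 115)*(11 - 1*59) = 187*(11 - 59) = 187*(-48) = -8976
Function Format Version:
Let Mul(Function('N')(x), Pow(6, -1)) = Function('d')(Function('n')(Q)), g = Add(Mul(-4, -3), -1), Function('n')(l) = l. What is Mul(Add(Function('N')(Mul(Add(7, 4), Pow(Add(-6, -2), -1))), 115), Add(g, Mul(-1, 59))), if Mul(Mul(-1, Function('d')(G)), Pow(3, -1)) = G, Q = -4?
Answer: -8976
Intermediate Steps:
g = 11 (g = Add(12, -1) = 11)
Function('d')(G) = Mul(-3, G)
Function('N')(x) = 72 (Function('N')(x) = Mul(6, Mul(-3, -4)) = Mul(6, 12) = 72)
Mul(Add(Function('N')(Mul(Add(7, 4), Pow(Add(-6, -2), -1))), 115), Add(g, Mul(-1, 59))) = Mul(Add(72, 115), Add(11, Mul(-1, 59))) = Mul(187, Add(11, -59)) = Mul(187, -48) = -8976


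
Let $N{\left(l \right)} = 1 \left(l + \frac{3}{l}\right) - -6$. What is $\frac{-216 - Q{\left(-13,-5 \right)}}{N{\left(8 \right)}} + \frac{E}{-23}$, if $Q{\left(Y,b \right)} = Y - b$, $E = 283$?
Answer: $- \frac{3079}{115} \approx -26.774$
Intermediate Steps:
$N{\left(l \right)} = 6 + l + \frac{3}{l}$ ($N{\left(l \right)} = \left(l + \frac{3}{l}\right) + 6 = 6 + l + \frac{3}{l}$)
$\frac{-216 - Q{\left(-13,-5 \right)}}{N{\left(8 \right)}} + \frac{E}{-23} = \frac{-216 - \left(-13 - -5\right)}{6 + 8 + \frac{3}{8}} + \frac{283}{-23} = \frac{-216 - \left(-13 + 5\right)}{6 + 8 + 3 \cdot \frac{1}{8}} + 283 \left(- \frac{1}{23}\right) = \frac{-216 - -8}{6 + 8 + \frac{3}{8}} - \frac{283}{23} = \frac{-216 + 8}{\frac{115}{8}} - \frac{283}{23} = \left(-208\right) \frac{8}{115} - \frac{283}{23} = - \frac{1664}{115} - \frac{283}{23} = - \frac{3079}{115}$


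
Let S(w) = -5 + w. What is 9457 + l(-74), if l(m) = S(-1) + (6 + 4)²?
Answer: 9551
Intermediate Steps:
l(m) = 94 (l(m) = (-5 - 1) + (6 + 4)² = -6 + 10² = -6 + 100 = 94)
9457 + l(-74) = 9457 + 94 = 9551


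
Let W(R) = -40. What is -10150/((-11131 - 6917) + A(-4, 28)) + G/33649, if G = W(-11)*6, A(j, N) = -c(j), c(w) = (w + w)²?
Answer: 168595235/304725344 ≈ 0.55327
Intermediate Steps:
c(w) = 4*w² (c(w) = (2*w)² = 4*w²)
A(j, N) = -4*j²
G = -240 (G = -40*6 = -240)
-10150/((-11131 - 6917) + A(-4, 28)) + G/33649 = -10150/((-11131 - 6917) - 4*(-4)²) - 240/33649 = -10150/(-18048 - 4*16) - 240*1/33649 = -10150/(-18048 - 64) - 240/33649 = -10150/(-18112) - 240/33649 = -10150*(-1/18112) - 240/33649 = 5075/9056 - 240/33649 = 168595235/304725344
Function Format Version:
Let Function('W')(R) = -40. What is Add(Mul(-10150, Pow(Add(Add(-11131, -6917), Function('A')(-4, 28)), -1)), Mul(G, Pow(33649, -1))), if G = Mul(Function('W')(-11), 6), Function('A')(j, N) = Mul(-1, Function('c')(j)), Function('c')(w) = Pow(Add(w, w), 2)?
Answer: Rational(168595235, 304725344) ≈ 0.55327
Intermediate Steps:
Function('c')(w) = Mul(4, Pow(w, 2)) (Function('c')(w) = Pow(Mul(2, w), 2) = Mul(4, Pow(w, 2)))
Function('A')(j, N) = Mul(-4, Pow(j, 2)) (Function('A')(j, N) = Mul(-1, Mul(4, Pow(j, 2))) = Mul(-4, Pow(j, 2)))
G = -240 (G = Mul(-40, 6) = -240)
Add(Mul(-10150, Pow(Add(Add(-11131, -6917), Function('A')(-4, 28)), -1)), Mul(G, Pow(33649, -1))) = Add(Mul(-10150, Pow(Add(Add(-11131, -6917), Mul(-4, Pow(-4, 2))), -1)), Mul(-240, Pow(33649, -1))) = Add(Mul(-10150, Pow(Add(-18048, Mul(-4, 16)), -1)), Mul(-240, Rational(1, 33649))) = Add(Mul(-10150, Pow(Add(-18048, -64), -1)), Rational(-240, 33649)) = Add(Mul(-10150, Pow(-18112, -1)), Rational(-240, 33649)) = Add(Mul(-10150, Rational(-1, 18112)), Rational(-240, 33649)) = Add(Rational(5075, 9056), Rational(-240, 33649)) = Rational(168595235, 304725344)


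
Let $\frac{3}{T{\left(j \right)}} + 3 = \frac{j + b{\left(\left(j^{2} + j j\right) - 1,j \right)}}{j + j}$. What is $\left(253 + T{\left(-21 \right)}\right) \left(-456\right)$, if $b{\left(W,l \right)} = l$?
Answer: $-114684$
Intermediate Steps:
$T{\left(j \right)} = - \frac{3}{2}$ ($T{\left(j \right)} = \frac{3}{-3 + \frac{j + j}{j + j}} = \frac{3}{-3 + \frac{2 j}{2 j}} = \frac{3}{-3 + 2 j \frac{1}{2 j}} = \frac{3}{-3 + 1} = \frac{3}{-2} = 3 \left(- \frac{1}{2}\right) = - \frac{3}{2}$)
$\left(253 + T{\left(-21 \right)}\right) \left(-456\right) = \left(253 - \frac{3}{2}\right) \left(-456\right) = \frac{503}{2} \left(-456\right) = -114684$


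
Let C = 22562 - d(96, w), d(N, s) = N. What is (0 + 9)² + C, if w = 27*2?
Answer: 22547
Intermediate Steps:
w = 54
C = 22466 (C = 22562 - 1*96 = 22562 - 96 = 22466)
(0 + 9)² + C = (0 + 9)² + 22466 = 9² + 22466 = 81 + 22466 = 22547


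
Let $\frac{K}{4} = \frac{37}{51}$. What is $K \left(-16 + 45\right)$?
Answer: $\frac{4292}{51} \approx 84.157$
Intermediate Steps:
$K = \frac{148}{51}$ ($K = 4 \cdot \frac{37}{51} = \frac{148}{51} \approx 2.902$)
$K \left(-16 + 45\right) = \frac{148 \left(-16 + 45\right)}{51} = \frac{148}{51} \cdot 29 = \frac{4292}{51}$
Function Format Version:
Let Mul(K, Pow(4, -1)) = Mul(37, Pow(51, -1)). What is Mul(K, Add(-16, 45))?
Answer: Rational(4292, 51) ≈ 84.157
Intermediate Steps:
K = Rational(148, 51) (K = Mul(4, Mul(37, Pow(51, -1))) = Mul(4, Mul(37, Rational(1, 51))) = Mul(4, Rational(37, 51)) = Rational(148, 51) ≈ 2.9020)
Mul(K, Add(-16, 45)) = Mul(Rational(148, 51), Add(-16, 45)) = Mul(Rational(148, 51), 29) = Rational(4292, 51)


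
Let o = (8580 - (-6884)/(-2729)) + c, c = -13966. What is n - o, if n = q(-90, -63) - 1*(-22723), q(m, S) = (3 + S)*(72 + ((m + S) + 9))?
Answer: 88505625/2729 ≈ 32432.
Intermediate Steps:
q(m, S) = (3 + S)*(81 + S + m) (q(m, S) = (3 + S)*(72 + ((S + m) + 9)) = (3 + S)*(72 + (9 + S + m)) = (3 + S)*(81 + S + m))
o = -14705278/2729 (o = (8580 - (-6884)/(-2729)) - 13966 = (8580 - (-6884)*(-1)/2729) - 13966 = (8580 - 1*6884/2729) - 13966 = (8580 - 6884/2729) - 13966 = 23407936/2729 - 13966 = -14705278/2729 ≈ -5388.5)
n = 27043 (n = (243 + (-63)² + 3*(-90) + 84*(-63) - 63*(-90)) - 1*(-22723) = (243 + 3969 - 270 - 5292 + 5670) + 22723 = 4320 + 22723 = 27043)
n - o = 27043 - 1*(-14705278/2729) = 27043 + 14705278/2729 = 88505625/2729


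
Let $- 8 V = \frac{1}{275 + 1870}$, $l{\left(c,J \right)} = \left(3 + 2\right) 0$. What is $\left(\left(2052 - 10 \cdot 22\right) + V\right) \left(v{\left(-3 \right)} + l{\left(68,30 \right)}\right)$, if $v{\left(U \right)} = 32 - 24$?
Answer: $\frac{31437119}{2145} \approx 14656.0$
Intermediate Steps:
$v{\left(U \right)} = 8$
$l{\left(c,J \right)} = 0$ ($l{\left(c,J \right)} = 5 \cdot 0 = 0$)
$V = - \frac{1}{17160}$ ($V = - \frac{1}{8 \left(275 + 1870\right)} = - \frac{1}{8 \cdot 2145} = \left(- \frac{1}{8}\right) \frac{1}{2145} = - \frac{1}{17160} \approx -5.8275 \cdot 10^{-5}$)
$\left(\left(2052 - 10 \cdot 22\right) + V\right) \left(v{\left(-3 \right)} + l{\left(68,30 \right)}\right) = \left(\left(2052 - 10 \cdot 22\right) - \frac{1}{17160}\right) \left(8 + 0\right) = \left(\left(2052 - 220\right) - \frac{1}{17160}\right) 8 = \left(1832 - \frac{1}{17160}\right) 8 = \frac{31437119}{17160} \cdot 8 = \frac{31437119}{2145}$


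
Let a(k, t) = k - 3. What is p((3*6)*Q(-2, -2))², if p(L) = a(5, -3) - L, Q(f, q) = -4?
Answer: 5476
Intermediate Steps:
a(k, t) = -3 + k
p(L) = 2 - L (p(L) = (-3 + 5) - L = 2 - L)
p((3*6)*Q(-2, -2))² = (2 - 3*6*(-4))² = (2 - 18*(-4))² = (2 - 1*(-72))² = (2 + 72)² = 74² = 5476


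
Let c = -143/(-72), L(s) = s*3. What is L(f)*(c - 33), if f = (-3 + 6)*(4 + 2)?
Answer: -6699/4 ≈ -1674.8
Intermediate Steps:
f = 18 (f = 3*6 = 18)
L(s) = 3*s
c = 143/72 (c = -143*(-1/72) = 143/72 ≈ 1.9861)
L(f)*(c - 33) = (3*18)*(143/72 - 33) = 54*(-2233/72) = -6699/4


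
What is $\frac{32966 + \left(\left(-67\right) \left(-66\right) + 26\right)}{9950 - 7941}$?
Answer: $\frac{37414}{2009} \approx 18.623$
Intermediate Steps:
$\frac{32966 + \left(\left(-67\right) \left(-66\right) + 26\right)}{9950 - 7941} = \frac{32966 + \left(4422 + 26\right)}{2009} = \left(32966 + 4448\right) \frac{1}{2009} = 37414 \cdot \frac{1}{2009} = \frac{37414}{2009}$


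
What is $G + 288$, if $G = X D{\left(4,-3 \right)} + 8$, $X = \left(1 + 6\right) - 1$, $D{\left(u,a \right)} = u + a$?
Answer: $302$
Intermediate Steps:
$D{\left(u,a \right)} = a + u$
$X = 6$ ($X = 7 - 1 = 6$)
$G = 14$ ($G = 6 \left(-3 + 4\right) + 8 = 6 \cdot 1 + 8 = 6 + 8 = 14$)
$G + 288 = 14 + 288 = 302$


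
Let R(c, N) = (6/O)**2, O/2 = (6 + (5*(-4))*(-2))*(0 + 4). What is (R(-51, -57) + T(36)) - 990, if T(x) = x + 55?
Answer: -30436535/33856 ≈ -899.00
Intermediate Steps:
O = 368 (O = 2*((6 + (5*(-4))*(-2))*(0 + 4)) = 2*((6 - 20*(-2))*4) = 2*((6 + 40)*4) = 2*(46*4) = 2*184 = 368)
T(x) = 55 + x
R(c, N) = 9/33856 (R(c, N) = (6/368)**2 = (6*(1/368))**2 = (3/184)**2 = 9/33856)
(R(-51, -57) + T(36)) - 990 = (9/33856 + (55 + 36)) - 990 = (9/33856 + 91) - 990 = 3080905/33856 - 990 = -30436535/33856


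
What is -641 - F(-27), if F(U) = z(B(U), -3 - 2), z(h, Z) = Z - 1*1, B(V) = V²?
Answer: -635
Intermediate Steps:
z(h, Z) = -1 + Z (z(h, Z) = Z - 1 = -1 + Z)
F(U) = -6 (F(U) = -1 + (-3 - 2) = -1 - 5 = -6)
-641 - F(-27) = -641 - 1*(-6) = -641 + 6 = -635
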